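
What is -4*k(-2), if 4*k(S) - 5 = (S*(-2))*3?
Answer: -17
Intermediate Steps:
k(S) = 5/4 - 3*S/2 (k(S) = 5/4 + ((S*(-2))*3)/4 = 5/4 + (-2*S*3)/4 = 5/4 + (-6*S)/4 = 5/4 - 3*S/2)
-4*k(-2) = -4*(5/4 - 3/2*(-2)) = -4*(5/4 + 3) = -4*17/4 = -17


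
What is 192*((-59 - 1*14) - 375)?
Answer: -86016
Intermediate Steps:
192*((-59 - 1*14) - 375) = 192*((-59 - 14) - 375) = 192*(-73 - 375) = 192*(-448) = -86016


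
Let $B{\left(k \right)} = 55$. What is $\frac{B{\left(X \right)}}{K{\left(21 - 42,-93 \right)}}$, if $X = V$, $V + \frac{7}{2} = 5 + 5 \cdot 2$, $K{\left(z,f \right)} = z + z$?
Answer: $- \frac{55}{42} \approx -1.3095$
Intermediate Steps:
$K{\left(z,f \right)} = 2 z$
$V = \frac{23}{2}$ ($V = - \frac{7}{2} + \left(5 + 5 \cdot 2\right) = - \frac{7}{2} + \left(5 + 10\right) = - \frac{7}{2} + 15 = \frac{23}{2} \approx 11.5$)
$X = \frac{23}{2} \approx 11.5$
$\frac{B{\left(X \right)}}{K{\left(21 - 42,-93 \right)}} = \frac{55}{2 \left(21 - 42\right)} = \frac{55}{2 \left(-21\right)} = \frac{55}{-42} = 55 \left(- \frac{1}{42}\right) = - \frac{55}{42}$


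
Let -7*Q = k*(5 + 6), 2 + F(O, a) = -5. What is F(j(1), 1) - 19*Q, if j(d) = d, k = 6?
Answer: 1205/7 ≈ 172.14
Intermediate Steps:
F(O, a) = -7 (F(O, a) = -2 - 5 = -7)
Q = -66/7 (Q = -6*(5 + 6)/7 = -6*11/7 = -⅐*66 = -66/7 ≈ -9.4286)
F(j(1), 1) - 19*Q = -7 - 19*(-66/7) = -7 + 1254/7 = 1205/7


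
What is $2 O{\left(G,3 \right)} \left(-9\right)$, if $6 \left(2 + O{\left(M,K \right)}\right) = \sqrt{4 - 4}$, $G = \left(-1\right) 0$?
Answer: $36$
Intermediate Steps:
$G = 0$
$O{\left(M,K \right)} = -2$ ($O{\left(M,K \right)} = -2 + \frac{\sqrt{4 - 4}}{6} = -2 + \frac{\sqrt{0}}{6} = -2 + \frac{1}{6} \cdot 0 = -2 + 0 = -2$)
$2 O{\left(G,3 \right)} \left(-9\right) = 2 \left(-2\right) \left(-9\right) = \left(-4\right) \left(-9\right) = 36$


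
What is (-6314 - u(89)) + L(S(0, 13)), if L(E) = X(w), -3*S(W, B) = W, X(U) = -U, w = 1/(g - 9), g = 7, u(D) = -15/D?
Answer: -1123773/178 ≈ -6313.3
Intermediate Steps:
w = -½ (w = 1/(7 - 9) = 1/(-2) = -½ ≈ -0.50000)
S(W, B) = -W/3
L(E) = ½ (L(E) = -1*(-½) = ½)
(-6314 - u(89)) + L(S(0, 13)) = (-6314 - (-15)/89) + ½ = (-6314 - 1*(-15/89)) + ½ = (-6314 + 15/89) + ½ = -561931/89 + ½ = -1123773/178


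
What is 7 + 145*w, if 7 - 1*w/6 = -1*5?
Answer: 10447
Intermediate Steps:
w = 72 (w = 42 - (-6)*5 = 42 - 6*(-5) = 42 + 30 = 72)
7 + 145*w = 7 + 145*72 = 7 + 10440 = 10447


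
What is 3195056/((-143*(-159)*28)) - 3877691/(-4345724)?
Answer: 4088377307005/691661086116 ≈ 5.9110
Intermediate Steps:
3195056/((-143*(-159)*28)) - 3877691/(-4345724) = 3195056/((22737*28)) - 3877691*(-1/4345724) = 3195056/636636 + 3877691/4345724 = 3195056*(1/636636) + 3877691/4345724 = 798764/159159 + 3877691/4345724 = 4088377307005/691661086116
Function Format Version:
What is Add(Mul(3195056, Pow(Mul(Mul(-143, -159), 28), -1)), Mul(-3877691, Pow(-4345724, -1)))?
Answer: Rational(4088377307005, 691661086116) ≈ 5.9110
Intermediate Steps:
Add(Mul(3195056, Pow(Mul(Mul(-143, -159), 28), -1)), Mul(-3877691, Pow(-4345724, -1))) = Add(Mul(3195056, Pow(Mul(22737, 28), -1)), Mul(-3877691, Rational(-1, 4345724))) = Add(Mul(3195056, Pow(636636, -1)), Rational(3877691, 4345724)) = Add(Mul(3195056, Rational(1, 636636)), Rational(3877691, 4345724)) = Add(Rational(798764, 159159), Rational(3877691, 4345724)) = Rational(4088377307005, 691661086116)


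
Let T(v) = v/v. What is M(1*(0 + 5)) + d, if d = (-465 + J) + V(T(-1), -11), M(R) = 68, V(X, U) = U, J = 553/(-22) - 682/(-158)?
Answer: -745289/1738 ≈ -428.82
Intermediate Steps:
J = -36185/1738 (J = 553*(-1/22) - 682*(-1/158) = -553/22 + 341/79 = -36185/1738 ≈ -20.820)
T(v) = 1
d = -863473/1738 (d = (-465 - 36185/1738) - 11 = -844355/1738 - 11 = -863473/1738 ≈ -496.82)
M(1*(0 + 5)) + d = 68 - 863473/1738 = -745289/1738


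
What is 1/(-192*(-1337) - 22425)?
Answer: 1/234279 ≈ 4.2684e-6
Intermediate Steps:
1/(-192*(-1337) - 22425) = 1/(256704 - 22425) = 1/234279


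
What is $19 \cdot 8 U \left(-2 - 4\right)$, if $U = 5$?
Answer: $-4560$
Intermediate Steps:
$19 \cdot 8 U \left(-2 - 4\right) = 19 \cdot 8 \cdot 5 \left(-2 - 4\right) = 152 \cdot 5 \left(-6\right) = 152 \left(-30\right) = -4560$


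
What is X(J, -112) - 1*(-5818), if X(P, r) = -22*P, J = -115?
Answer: 8348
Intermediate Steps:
X(J, -112) - 1*(-5818) = -22*(-115) - 1*(-5818) = 2530 + 5818 = 8348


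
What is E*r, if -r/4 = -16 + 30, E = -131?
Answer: 7336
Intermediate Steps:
r = -56 (r = -4*(-16 + 30) = -4*14 = -56)
E*r = -131*(-56) = 7336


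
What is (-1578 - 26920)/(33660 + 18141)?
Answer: -28498/51801 ≈ -0.55014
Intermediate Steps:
(-1578 - 26920)/(33660 + 18141) = -28498/51801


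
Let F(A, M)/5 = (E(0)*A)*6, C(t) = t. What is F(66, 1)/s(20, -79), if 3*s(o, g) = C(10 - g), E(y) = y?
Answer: 0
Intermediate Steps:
s(o, g) = 10/3 - g/3 (s(o, g) = (10 - g)/3 = 10/3 - g/3)
F(A, M) = 0 (F(A, M) = 5*((0*A)*6) = 5*(0*6) = 5*0 = 0)
F(66, 1)/s(20, -79) = 0/(10/3 - ⅓*(-79)) = 0/(10/3 + 79/3) = 0/(89/3) = 0*(3/89) = 0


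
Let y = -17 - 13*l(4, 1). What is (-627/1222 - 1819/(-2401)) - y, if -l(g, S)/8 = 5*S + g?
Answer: -2695648827/2934022 ≈ -918.76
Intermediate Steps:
l(g, S) = -40*S - 8*g (l(g, S) = -8*(5*S + g) = -8*(g + 5*S) = -40*S - 8*g)
y = 919 (y = -17 - 13*(-40*1 - 8*4) = -17 - 13*(-40 - 32) = -17 - 13*(-72) = -17 + 936 = 919)
(-627/1222 - 1819/(-2401)) - y = (-627/1222 - 1819/(-2401)) - 1*919 = (-627*1/1222 - 1819*(-1/2401)) - 919 = (-627/1222 + 1819/2401) - 919 = 717391/2934022 - 919 = -2695648827/2934022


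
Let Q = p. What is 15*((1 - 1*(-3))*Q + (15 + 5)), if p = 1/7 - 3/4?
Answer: 1845/7 ≈ 263.57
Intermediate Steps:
p = -17/28 (p = 1*(⅐) - 3*¼ = ⅐ - ¾ = -17/28 ≈ -0.60714)
Q = -17/28 ≈ -0.60714
15*((1 - 1*(-3))*Q + (15 + 5)) = 15*((1 - 1*(-3))*(-17/28) + (15 + 5)) = 15*((1 + 3)*(-17/28) + 20) = 15*(4*(-17/28) + 20) = 15*(-17/7 + 20) = 15*(123/7) = 1845/7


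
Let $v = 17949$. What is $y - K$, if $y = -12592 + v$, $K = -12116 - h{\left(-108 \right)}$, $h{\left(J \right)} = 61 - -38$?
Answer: $17572$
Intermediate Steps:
$h{\left(J \right)} = 99$ ($h{\left(J \right)} = 61 + 38 = 99$)
$K = -12215$ ($K = -12116 - 99 = -12215$)
$y = 5357$ ($y = -12592 + 17949 = 5357$)
$y - K = 5357 - -12215 = 5357 + 12215 = 17572$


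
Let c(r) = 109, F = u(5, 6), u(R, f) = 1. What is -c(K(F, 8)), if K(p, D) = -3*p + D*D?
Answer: -109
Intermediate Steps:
F = 1
K(p, D) = D**2 - 3*p (K(p, D) = -3*p + D**2 = D**2 - 3*p)
-c(K(F, 8)) = -1*109 = -109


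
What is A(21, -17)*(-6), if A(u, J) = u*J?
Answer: 2142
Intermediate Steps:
A(u, J) = J*u
A(21, -17)*(-6) = -17*21*(-6) = -357*(-6) = 2142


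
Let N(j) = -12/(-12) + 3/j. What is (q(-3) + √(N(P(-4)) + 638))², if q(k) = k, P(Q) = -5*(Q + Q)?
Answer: (60 - √255630)²/400 ≈ 496.40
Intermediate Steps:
P(Q) = -10*Q
N(j) = 1 + 3/j (N(j) = -12*(-1/12) + 3/j = 1 + 3/j)
(q(-3) + √(N(P(-4)) + 638))² = (-3 + √((3 - 10*(-4))/((-10*(-4))) + 638))² = (-3 + √((3 + 40)/40 + 638))² = (-3 + √((1/40)*43 + 638))² = (-3 + √(43/40 + 638))² = (-3 + √(25563/40))² = (-3 + √255630/20)²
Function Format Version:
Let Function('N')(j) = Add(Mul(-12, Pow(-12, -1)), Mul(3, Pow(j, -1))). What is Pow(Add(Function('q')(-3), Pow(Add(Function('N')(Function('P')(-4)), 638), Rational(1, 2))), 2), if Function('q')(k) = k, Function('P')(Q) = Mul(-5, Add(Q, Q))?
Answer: Mul(Rational(1, 400), Pow(Add(60, Mul(-1, Pow(255630, Rational(1, 2)))), 2)) ≈ 496.40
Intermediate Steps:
Function('P')(Q) = Mul(-10, Q) (Function('P')(Q) = Mul(-5, Mul(2, Q)) = Mul(-10, Q))
Function('N')(j) = Add(1, Mul(3, Pow(j, -1))) (Function('N')(j) = Add(Mul(-12, Rational(-1, 12)), Mul(3, Pow(j, -1))) = Add(1, Mul(3, Pow(j, -1))))
Pow(Add(Function('q')(-3), Pow(Add(Function('N')(Function('P')(-4)), 638), Rational(1, 2))), 2) = Pow(Add(-3, Pow(Add(Mul(Pow(Mul(-10, -4), -1), Add(3, Mul(-10, -4))), 638), Rational(1, 2))), 2) = Pow(Add(-3, Pow(Add(Mul(Pow(40, -1), Add(3, 40)), 638), Rational(1, 2))), 2) = Pow(Add(-3, Pow(Add(Mul(Rational(1, 40), 43), 638), Rational(1, 2))), 2) = Pow(Add(-3, Pow(Add(Rational(43, 40), 638), Rational(1, 2))), 2) = Pow(Add(-3, Pow(Rational(25563, 40), Rational(1, 2))), 2) = Pow(Add(-3, Mul(Rational(1, 20), Pow(255630, Rational(1, 2)))), 2)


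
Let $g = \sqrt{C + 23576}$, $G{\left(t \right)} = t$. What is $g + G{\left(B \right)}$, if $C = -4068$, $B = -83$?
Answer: $-83 + 2 \sqrt{4877} \approx 56.671$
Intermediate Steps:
$g = 2 \sqrt{4877}$ ($g = \sqrt{-4068 + 23576} = \sqrt{19508} = 2 \sqrt{4877} \approx 139.67$)
$g + G{\left(B \right)} = 2 \sqrt{4877} - 83 = -83 + 2 \sqrt{4877}$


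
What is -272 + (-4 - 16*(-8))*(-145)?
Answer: -18252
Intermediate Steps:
-272 + (-4 - 16*(-8))*(-145) = -272 + (-4 + 128)*(-145) = -272 + 124*(-145) = -272 - 17980 = -18252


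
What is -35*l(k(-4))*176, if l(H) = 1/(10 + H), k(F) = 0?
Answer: -616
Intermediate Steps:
-35*l(k(-4))*176 = -35/(10 + 0)*176 = -35/10*176 = -35*1/10*176 = -7/2*176 = -616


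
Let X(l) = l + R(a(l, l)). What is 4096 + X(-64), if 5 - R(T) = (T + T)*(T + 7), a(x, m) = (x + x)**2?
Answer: -537096251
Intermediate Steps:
a(x, m) = 4*x**2 (a(x, m) = (2*x)**2 = 4*x**2)
R(T) = 5 - 2*T*(7 + T) (R(T) = 5 - (T + T)*(T + 7) = 5 - 2*T*(7 + T))
X(l) = 5 + l - 56*l**2 - 32*l**4 (X(l) = l + (5 - 56*l**2 - 2*16*l**4) = l + (5 - 56*l**2 - 32*l**4) = 5 + l - 56*l**2 - 32*l**4)
4096 + X(-64) = 4096 + (5 - 64 - 56*(-64)**2 - 32*(-64)**4) = 4096 + (5 - 64 - 56*4096 - 32*16777216) = 4096 + (5 - 64 - 229376 - 536870912) = 4096 - 537100347 = -537096251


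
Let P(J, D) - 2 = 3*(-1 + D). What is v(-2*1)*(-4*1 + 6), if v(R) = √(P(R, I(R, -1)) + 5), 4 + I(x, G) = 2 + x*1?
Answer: 4*I*√2 ≈ 5.6569*I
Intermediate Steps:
I(x, G) = -2 + x (I(x, G) = -4 + (2 + x*1) = -4 + (2 + x) = -2 + x)
P(J, D) = -1 + 3*D (P(J, D) = 2 + 3*(-1 + D) = 2 + (-3 + 3*D) = -1 + 3*D)
v(R) = √(-2 + 3*R) (v(R) = √((-1 + 3*(-2 + R)) + 5) = √((-1 + (-6 + 3*R)) + 5) = √((-7 + 3*R) + 5) = √(-2 + 3*R))
v(-2*1)*(-4*1 + 6) = √(-2 + 3*(-2*1))*(-4*1 + 6) = √(-2 + 3*(-2))*(-4 + 6) = √(-2 - 6)*2 = √(-8)*2 = (2*I*√2)*2 = 4*I*√2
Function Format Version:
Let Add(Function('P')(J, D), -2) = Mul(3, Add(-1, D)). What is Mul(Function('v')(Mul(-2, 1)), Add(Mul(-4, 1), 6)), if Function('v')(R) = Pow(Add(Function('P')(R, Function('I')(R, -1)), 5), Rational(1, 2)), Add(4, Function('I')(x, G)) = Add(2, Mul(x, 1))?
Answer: Mul(4, I, Pow(2, Rational(1, 2))) ≈ Mul(5.6569, I)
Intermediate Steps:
Function('I')(x, G) = Add(-2, x) (Function('I')(x, G) = Add(-4, Add(2, Mul(x, 1))) = Add(-4, Add(2, x)) = Add(-2, x))
Function('P')(J, D) = Add(-1, Mul(3, D)) (Function('P')(J, D) = Add(2, Mul(3, Add(-1, D))) = Add(2, Add(-3, Mul(3, D))) = Add(-1, Mul(3, D)))
Function('v')(R) = Pow(Add(-2, Mul(3, R)), Rational(1, 2)) (Function('v')(R) = Pow(Add(Add(-1, Mul(3, Add(-2, R))), 5), Rational(1, 2)) = Pow(Add(Add(-1, Add(-6, Mul(3, R))), 5), Rational(1, 2)) = Pow(Add(Add(-7, Mul(3, R)), 5), Rational(1, 2)) = Pow(Add(-2, Mul(3, R)), Rational(1, 2)))
Mul(Function('v')(Mul(-2, 1)), Add(Mul(-4, 1), 6)) = Mul(Pow(Add(-2, Mul(3, Mul(-2, 1))), Rational(1, 2)), Add(Mul(-4, 1), 6)) = Mul(Pow(Add(-2, Mul(3, -2)), Rational(1, 2)), Add(-4, 6)) = Mul(Pow(Add(-2, -6), Rational(1, 2)), 2) = Mul(Pow(-8, Rational(1, 2)), 2) = Mul(Mul(2, I, Pow(2, Rational(1, 2))), 2) = Mul(4, I, Pow(2, Rational(1, 2)))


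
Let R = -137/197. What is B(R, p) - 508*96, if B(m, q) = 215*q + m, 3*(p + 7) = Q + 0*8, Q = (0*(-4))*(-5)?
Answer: -9903918/197 ≈ -50274.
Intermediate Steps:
R = -137/197 (R = -137*1/197 = -137/197 ≈ -0.69543)
Q = 0 (Q = 0*(-5) = 0)
p = -7 (p = -7 + (0 + 0*8)/3 = -7 + (0 + 0)/3 = -7 + (⅓)*0 = -7 + 0 = -7)
B(m, q) = m + 215*q
B(R, p) - 508*96 = (-137/197 + 215*(-7)) - 508*96 = (-137/197 - 1505) - 1*48768 = -296622/197 - 48768 = -9903918/197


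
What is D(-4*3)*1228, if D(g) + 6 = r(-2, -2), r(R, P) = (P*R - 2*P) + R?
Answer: 0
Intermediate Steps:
r(R, P) = R - 2*P + P*R (r(R, P) = (-2*P + P*R) + R = R - 2*P + P*R)
D(g) = 0 (D(g) = -6 + (-2 - 2*(-2) - 2*(-2)) = -6 + (-2 + 4 + 4) = -6 + 6 = 0)
D(-4*3)*1228 = 0*1228 = 0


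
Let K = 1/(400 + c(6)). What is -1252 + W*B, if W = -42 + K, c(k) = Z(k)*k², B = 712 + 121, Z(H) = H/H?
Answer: -15798935/436 ≈ -36236.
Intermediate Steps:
Z(H) = 1
B = 833
c(k) = k² (c(k) = 1*k² = k²)
K = 1/436 (K = 1/(400 + 6²) = 1/(400 + 36) = 1/436 ≈ 0.0022936)
W = -18311/436 (W = -42 + 1/436 = -18311/436 ≈ -41.998)
-1252 + W*B = -1252 - 18311/436*833 = -1252 - 15253063/436 = -15798935/436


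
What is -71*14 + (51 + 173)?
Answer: -770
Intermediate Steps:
-71*14 + (51 + 173) = -994 + 224 = -770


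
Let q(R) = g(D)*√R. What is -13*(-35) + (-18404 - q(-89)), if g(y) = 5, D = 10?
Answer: -17949 - 5*I*√89 ≈ -17949.0 - 47.17*I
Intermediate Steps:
q(R) = 5*√R
-13*(-35) + (-18404 - q(-89)) = -13*(-35) + (-18404 - 5*√(-89)) = 455 + (-18404 - 5*I*√89) = -17949 - 5*I*√89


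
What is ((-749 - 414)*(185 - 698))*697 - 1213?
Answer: 415842230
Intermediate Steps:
((-749 - 414)*(185 - 698))*697 - 1213 = -1163*(-513)*697 - 1213 = 596619*697 - 1213 = 415843443 - 1213 = 415842230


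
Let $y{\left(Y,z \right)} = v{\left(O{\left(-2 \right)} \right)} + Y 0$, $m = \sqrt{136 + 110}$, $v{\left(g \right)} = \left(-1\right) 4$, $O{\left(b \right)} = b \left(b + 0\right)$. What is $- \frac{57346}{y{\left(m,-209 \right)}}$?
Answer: $\frac{28673}{2} \approx 14337.0$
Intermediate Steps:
$O{\left(b \right)} = b^{2}$ ($O{\left(b \right)} = b b = b^{2}$)
$v{\left(g \right)} = -4$
$m = \sqrt{246} \approx 15.684$
$y{\left(Y,z \right)} = -4$ ($y{\left(Y,z \right)} = -4 + Y 0 = -4 + 0 = -4$)
$- \frac{57346}{y{\left(m,-209 \right)}} = - \frac{57346}{-4} = \left(-57346\right) \left(- \frac{1}{4}\right) = \frac{28673}{2}$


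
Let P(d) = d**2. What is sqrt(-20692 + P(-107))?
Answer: 3*I*sqrt(1027) ≈ 96.141*I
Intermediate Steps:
sqrt(-20692 + P(-107)) = sqrt(-20692 + (-107)**2) = sqrt(-20692 + 11449) = sqrt(-9243) = 3*I*sqrt(1027)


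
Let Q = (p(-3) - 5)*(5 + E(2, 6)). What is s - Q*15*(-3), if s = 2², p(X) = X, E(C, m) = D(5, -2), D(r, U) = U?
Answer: -1076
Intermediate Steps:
E(C, m) = -2
s = 4
Q = -24 (Q = (-3 - 5)*(5 - 2) = -8*3 = -24)
s - Q*15*(-3) = 4 - (-24)*15*(-3) = 4 - (-24)*(-45) = 4 - 1*1080 = 4 - 1080 = -1076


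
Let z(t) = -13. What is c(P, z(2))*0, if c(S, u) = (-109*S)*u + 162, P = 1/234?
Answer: 0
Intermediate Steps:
P = 1/234 ≈ 0.0042735
c(S, u) = 162 - 109*S*u (c(S, u) = -109*S*u + 162 = 162 - 109*S*u)
c(P, z(2))*0 = (162 - 109*1/234*(-13))*0 = (162 + 109/18)*0 = (3025/18)*0 = 0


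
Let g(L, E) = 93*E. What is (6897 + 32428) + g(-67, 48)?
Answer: 43789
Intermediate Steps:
(6897 + 32428) + g(-67, 48) = (6897 + 32428) + 93*48 = 39325 + 4464 = 43789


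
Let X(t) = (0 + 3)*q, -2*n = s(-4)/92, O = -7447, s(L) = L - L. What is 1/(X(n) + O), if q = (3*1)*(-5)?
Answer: -1/7492 ≈ -0.00013348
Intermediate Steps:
s(L) = 0
n = 0 (n = -0/92 = -½*0 = 0)
q = -15 (q = 3*(-5) = -15)
X(t) = -45 (X(t) = (0 + 3)*(-15) = 3*(-15) = -45)
1/(X(n) + O) = 1/(-45 - 7447) = 1/(-7492) = -1/7492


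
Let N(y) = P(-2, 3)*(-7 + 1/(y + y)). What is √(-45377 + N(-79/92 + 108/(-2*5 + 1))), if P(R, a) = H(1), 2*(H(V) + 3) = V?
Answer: 3*I*√166942762/182 ≈ 212.98*I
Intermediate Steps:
H(V) = -3 + V/2
P(R, a) = -5/2 (P(R, a) = -3 + (½)*1 = -3 + ½ = -5/2)
N(y) = 35/2 - 5/(4*y) (N(y) = -5*(-7 + 1/(y + y))/2 = -5*(-7 + 1/(2*y))/2 = 35/2 - 5/(4*y))
√(-45377 + N(-79/92 + 108/(-2*5 + 1))) = √(-45377 + 5*(-1 + 14*(-79/92 + 108/(-2*5 + 1)))/(4*(-79/92 + 108/(-2*5 + 1)))) = √(-45377 + 5*(-1 + 14*(-79*1/92 + 108/(-10 + 1)))/(4*(-79*1/92 + 108/(-10 + 1)))) = √(-45377 + 5*(-1 + 14*(-79/92 + 108/(-9)))/(4*(-79/92 + 108/(-9)))) = √(-45377 + 5*(-1 + 14*(-79/92 + 108*(-⅑)))/(4*(-79/92 + 108*(-⅑)))) = √(-45377 + 5*(-1 + 14*(-79/92 - 12))/(4*(-79/92 - 12))) = √(-45377 + 5*(-1 + 14*(-1183/92))/(4*(-1183/92))) = √(-45377 + (5/4)*(-92/1183)*(-1 - 8281/46)) = √(-45377 + (5/4)*(-92/1183)*(-8327/46)) = √(-45377 + 41635/2366) = √(-107320347/2366) = 3*I*√166942762/182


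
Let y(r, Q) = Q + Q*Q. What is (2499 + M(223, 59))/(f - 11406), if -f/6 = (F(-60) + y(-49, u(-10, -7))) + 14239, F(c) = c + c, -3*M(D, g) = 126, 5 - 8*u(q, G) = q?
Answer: -8736/341875 ≈ -0.025553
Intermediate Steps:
u(q, G) = 5/8 - q/8
M(D, g) = -42 (M(D, g) = -⅓*126 = -42)
y(r, Q) = Q + Q²
F(c) = 2*c
f = -2711883/32 (f = -6*((2*(-60) + (5/8 - ⅛*(-10))*(1 + (5/8 - ⅛*(-10)))) + 14239) = -6*((-120 + (5/8 + 5/4)*(1 + (5/8 + 5/4))) + 14239) = -6*((-120 + 15*(1 + 15/8)/8) + 14239) = -6*((-120 + (15/8)*(23/8)) + 14239) = -6*((-120 + 345/64) + 14239) = -6*(-7335/64 + 14239) = -6*903961/64 = -2711883/32 ≈ -84746.)
(2499 + M(223, 59))/(f - 11406) = (2499 - 42)/(-2711883/32 - 11406) = 2457/(-3076875/32) = 2457*(-32/3076875) = -8736/341875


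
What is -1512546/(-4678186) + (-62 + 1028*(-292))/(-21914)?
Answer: 359428785328/25629442001 ≈ 14.024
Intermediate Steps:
-1512546/(-4678186) + (-62 + 1028*(-292))/(-21914) = -1512546*(-1/4678186) + (-62 - 300176)*(-1/21914) = 756273/2339093 - 300238*(-1/21914) = 756273/2339093 + 150119/10957 = 359428785328/25629442001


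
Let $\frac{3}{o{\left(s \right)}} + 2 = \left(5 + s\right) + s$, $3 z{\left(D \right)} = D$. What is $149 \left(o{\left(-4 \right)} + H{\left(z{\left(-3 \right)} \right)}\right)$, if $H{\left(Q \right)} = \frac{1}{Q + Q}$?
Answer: $- \frac{1639}{10} \approx -163.9$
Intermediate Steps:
$z{\left(D \right)} = \frac{D}{3}$
$o{\left(s \right)} = \frac{3}{3 + 2 s}$ ($o{\left(s \right)} = \frac{3}{-2 + \left(\left(5 + s\right) + s\right)} = \frac{3}{-2 + \left(5 + 2 s\right)} = \frac{3}{3 + 2 s}$)
$H{\left(Q \right)} = \frac{1}{2 Q}$
$149 \left(o{\left(-4 \right)} + H{\left(z{\left(-3 \right)} \right)}\right) = 149 \left(\frac{3}{3 + 2 \left(-4\right)} + \frac{1}{2 \cdot \frac{1}{3} \left(-3\right)}\right) = 149 \left(\frac{3}{3 - 8} + \frac{1}{2 \left(-1\right)}\right) = 149 \left(\frac{3}{-5} + \frac{1}{2} \left(-1\right)\right) = 149 \left(3 \left(- \frac{1}{5}\right) - \frac{1}{2}\right) = 149 \left(- \frac{3}{5} - \frac{1}{2}\right) = 149 \left(- \frac{11}{10}\right) = - \frac{1639}{10}$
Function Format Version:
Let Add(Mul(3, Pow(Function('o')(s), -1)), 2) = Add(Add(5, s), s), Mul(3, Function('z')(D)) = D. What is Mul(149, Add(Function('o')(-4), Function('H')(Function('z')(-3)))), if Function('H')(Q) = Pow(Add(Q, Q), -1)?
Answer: Rational(-1639, 10) ≈ -163.90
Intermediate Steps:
Function('z')(D) = Mul(Rational(1, 3), D)
Function('o')(s) = Mul(3, Pow(Add(3, Mul(2, s)), -1)) (Function('o')(s) = Mul(3, Pow(Add(-2, Add(Add(5, s), s)), -1)) = Mul(3, Pow(Add(-2, Add(5, Mul(2, s))), -1)) = Mul(3, Pow(Add(3, Mul(2, s)), -1)))
Function('H')(Q) = Mul(Rational(1, 2), Pow(Q, -1)) (Function('H')(Q) = Pow(Mul(2, Q), -1) = Mul(Rational(1, 2), Pow(Q, -1)))
Mul(149, Add(Function('o')(-4), Function('H')(Function('z')(-3)))) = Mul(149, Add(Mul(3, Pow(Add(3, Mul(2, -4)), -1)), Mul(Rational(1, 2), Pow(Mul(Rational(1, 3), -3), -1)))) = Mul(149, Add(Mul(3, Pow(Add(3, -8), -1)), Mul(Rational(1, 2), Pow(-1, -1)))) = Mul(149, Add(Mul(3, Pow(-5, -1)), Mul(Rational(1, 2), -1))) = Mul(149, Add(Mul(3, Rational(-1, 5)), Rational(-1, 2))) = Mul(149, Add(Rational(-3, 5), Rational(-1, 2))) = Mul(149, Rational(-11, 10)) = Rational(-1639, 10)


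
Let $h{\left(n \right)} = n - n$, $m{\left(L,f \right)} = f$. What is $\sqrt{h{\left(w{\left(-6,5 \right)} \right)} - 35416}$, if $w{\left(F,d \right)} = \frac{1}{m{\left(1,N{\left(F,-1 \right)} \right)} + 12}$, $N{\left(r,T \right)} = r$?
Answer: $2 i \sqrt{8854} \approx 188.19 i$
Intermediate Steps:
$w{\left(F,d \right)} = \frac{1}{12 + F}$ ($w{\left(F,d \right)} = \frac{1}{F + 12} = \frac{1}{12 + F}$)
$h{\left(n \right)} = 0$
$\sqrt{h{\left(w{\left(-6,5 \right)} \right)} - 35416} = \sqrt{0 - 35416} = \sqrt{-35416} = 2 i \sqrt{8854}$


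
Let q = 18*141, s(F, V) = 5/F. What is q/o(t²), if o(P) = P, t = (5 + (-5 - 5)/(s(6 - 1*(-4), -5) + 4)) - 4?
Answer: 205578/121 ≈ 1699.0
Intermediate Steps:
t = -11/9 (t = (5 + (-5 - 5)/(5/(6 - 1*(-4)) + 4)) - 4 = (5 - 10/(5/(6 + 4) + 4)) - 4 = (5 - 10/(5/10 + 4)) - 4 = (5 - 10/(5*(⅒) + 4)) - 4 = (5 - 10/(½ + 4)) - 4 = (5 - 10/9/2) - 4 = (5 - 10*2/9) - 4 = (5 - 20/9) - 4 = 25/9 - 4 = -11/9 ≈ -1.2222)
q = 2538
q/o(t²) = 2538/((-11/9)²) = 2538/(121/81) = 2538*(81/121) = 205578/121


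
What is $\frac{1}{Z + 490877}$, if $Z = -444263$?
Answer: $\frac{1}{46614} \approx 2.1453 \cdot 10^{-5}$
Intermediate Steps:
$\frac{1}{Z + 490877} = \frac{1}{-444263 + 490877} = \frac{1}{46614}$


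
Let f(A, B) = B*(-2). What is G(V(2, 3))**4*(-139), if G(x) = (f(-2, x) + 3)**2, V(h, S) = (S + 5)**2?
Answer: -8285045623779296875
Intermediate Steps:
f(A, B) = -2*B
V(h, S) = (5 + S)**2
G(x) = (3 - 2*x)**2 (G(x) = (-2*x + 3)**2 = (3 - 2*x)**2)
G(V(2, 3))**4*(-139) = ((-3 + 2*(5 + 3)**2)**2)**4*(-139) = ((-3 + 2*8**2)**2)**4*(-139) = ((-3 + 2*64)**2)**4*(-139) = ((-3 + 128)**2)**4*(-139) = (125**2)**4*(-139) = 15625**4*(-139) = 59604644775390625*(-139) = -8285045623779296875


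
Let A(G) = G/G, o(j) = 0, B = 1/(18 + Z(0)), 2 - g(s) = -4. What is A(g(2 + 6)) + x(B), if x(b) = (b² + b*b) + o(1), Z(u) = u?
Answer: 163/162 ≈ 1.0062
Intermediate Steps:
g(s) = 6 (g(s) = 2 - 1*(-4) = 2 + 4 = 6)
B = 1/18 (B = 1/(18 + 0) = 1/18 ≈ 0.055556)
x(b) = 2*b² (x(b) = (b² + b*b) + 0 = (b² + b²) + 0 = 2*b² + 0 = 2*b²)
A(G) = 1
A(g(2 + 6)) + x(B) = 1 + 2*(1/18)² = 1 + 2*(1/324) = 1 + 1/162 = 163/162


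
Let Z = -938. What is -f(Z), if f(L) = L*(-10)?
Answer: -9380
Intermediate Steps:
f(L) = -10*L
-f(Z) = -(-10)*(-938) = -1*9380 = -9380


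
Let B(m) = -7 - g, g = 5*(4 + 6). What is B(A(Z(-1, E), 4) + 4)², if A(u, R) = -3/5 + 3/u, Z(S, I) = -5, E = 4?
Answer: 3249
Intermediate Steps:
g = 50 (g = 5*10 = 50)
A(u, R) = -⅗ + 3/u (A(u, R) = -3*⅕ + 3/u = -⅗ + 3/u)
B(m) = -57 (B(m) = -7 - 1*50 = -7 - 50 = -57)
B(A(Z(-1, E), 4) + 4)² = (-57)² = 3249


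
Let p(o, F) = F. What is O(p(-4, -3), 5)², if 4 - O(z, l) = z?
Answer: 49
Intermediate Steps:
O(z, l) = 4 - z
O(p(-4, -3), 5)² = (4 - 1*(-3))² = (4 + 3)² = 7² = 49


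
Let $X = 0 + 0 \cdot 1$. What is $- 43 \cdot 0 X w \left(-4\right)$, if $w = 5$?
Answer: $0$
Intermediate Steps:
$X = 0$ ($X = 0 + 0 = 0$)
$- 43 \cdot 0 X w \left(-4\right) = - 43 \cdot 0 \cdot 0 \cdot 5 \left(-4\right) = \left(-43\right) 0 \left(-20\right) = 0 \left(-20\right) = 0$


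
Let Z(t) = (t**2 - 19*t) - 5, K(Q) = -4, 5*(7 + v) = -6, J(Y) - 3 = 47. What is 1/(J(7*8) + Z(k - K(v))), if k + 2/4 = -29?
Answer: 4/4719 ≈ 0.00084764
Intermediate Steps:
J(Y) = 50 (J(Y) = 3 + 47 = 50)
v = -41/5 (v = -7 + (1/5)*(-6) = -7 - 6/5 = -41/5 ≈ -8.2000)
k = -59/2 (k = -1/2 - 29 = -59/2 ≈ -29.500)
Z(t) = -5 + t**2 - 19*t
1/(J(7*8) + Z(k - K(v))) = 1/(50 + (-5 + (-59/2 - 1*(-4))**2 - 19*(-59/2 - 1*(-4)))) = 1/(50 + (-5 + (-59/2 + 4)**2 - 19*(-59/2 + 4))) = 1/(50 + (-5 + (-51/2)**2 - 19*(-51/2))) = 1/(50 + (-5 + 2601/4 + 969/2)) = 1/(50 + 4519/4) = 1/(4719/4) = 4/4719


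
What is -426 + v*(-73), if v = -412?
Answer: 29650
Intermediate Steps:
-426 + v*(-73) = -426 - 412*(-73) = -426 + 30076 = 29650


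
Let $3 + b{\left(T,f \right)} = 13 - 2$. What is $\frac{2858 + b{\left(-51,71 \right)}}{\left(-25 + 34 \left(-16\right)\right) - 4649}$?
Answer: $- \frac{1433}{2609} \approx -0.54925$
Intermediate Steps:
$b{\left(T,f \right)} = 8$ ($b{\left(T,f \right)} = -3 + \left(13 - 2\right) = -3 + 11 = 8$)
$\frac{2858 + b{\left(-51,71 \right)}}{\left(-25 + 34 \left(-16\right)\right) - 4649} = \frac{2858 + 8}{\left(-25 + 34 \left(-16\right)\right) - 4649} = \frac{2866}{\left(-25 - 544\right) - 4649} = \frac{2866}{-569 - 4649} = \frac{2866}{-5218} = 2866 \left(- \frac{1}{5218}\right) = - \frac{1433}{2609}$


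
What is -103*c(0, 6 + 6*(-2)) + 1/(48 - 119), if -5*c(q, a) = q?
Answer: -1/71 ≈ -0.014085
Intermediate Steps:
c(q, a) = -q/5
-103*c(0, 6 + 6*(-2)) + 1/(48 - 119) = -(-103)*0/5 + 1/(48 - 119) = -103*0 + 1/(-71) = 0 - 1/71 = -1/71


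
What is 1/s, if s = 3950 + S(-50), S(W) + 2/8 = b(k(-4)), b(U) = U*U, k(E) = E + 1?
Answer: 4/15835 ≈ 0.00025260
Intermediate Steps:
k(E) = 1 + E
b(U) = U²
S(W) = 35/4 (S(W) = -¼ + (1 - 4)² = -¼ + (-3)² = -¼ + 9 = 35/4)
s = 15835/4 (s = 3950 + 35/4 = 15835/4 ≈ 3958.8)
1/s = 1/(15835/4) = 4/15835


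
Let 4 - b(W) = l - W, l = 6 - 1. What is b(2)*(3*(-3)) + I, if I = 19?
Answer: 10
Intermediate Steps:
l = 5
b(W) = -1 + W (b(W) = 4 - (5 - W) = 4 + (-5 + W) = -1 + W)
b(2)*(3*(-3)) + I = (-1 + 2)*(3*(-3)) + 19 = 1*(-9) + 19 = -9 + 19 = 10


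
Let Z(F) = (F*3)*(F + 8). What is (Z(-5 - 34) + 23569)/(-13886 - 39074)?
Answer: -6799/13240 ≈ -0.51352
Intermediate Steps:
Z(F) = 3*F*(8 + F) (Z(F) = (3*F)*(8 + F) = 3*F*(8 + F))
(Z(-5 - 34) + 23569)/(-13886 - 39074) = (3*(-5 - 34)*(8 + (-5 - 34)) + 23569)/(-13886 - 39074) = (3*(-39)*(8 - 39) + 23569)/(-52960) = (3*(-39)*(-31) + 23569)*(-1/52960) = (3627 + 23569)*(-1/52960) = 27196*(-1/52960) = -6799/13240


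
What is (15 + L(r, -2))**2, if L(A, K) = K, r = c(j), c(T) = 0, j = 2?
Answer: 169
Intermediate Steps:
r = 0
(15 + L(r, -2))**2 = (15 - 2)**2 = 13**2 = 169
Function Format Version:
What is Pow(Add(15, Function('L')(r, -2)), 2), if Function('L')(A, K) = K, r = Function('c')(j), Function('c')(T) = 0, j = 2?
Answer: 169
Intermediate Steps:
r = 0
Pow(Add(15, Function('L')(r, -2)), 2) = Pow(Add(15, -2), 2) = Pow(13, 2) = 169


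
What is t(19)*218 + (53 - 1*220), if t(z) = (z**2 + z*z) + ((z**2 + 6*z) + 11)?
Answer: 263177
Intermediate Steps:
t(z) = 11 + 3*z**2 + 6*z (t(z) = (z**2 + z**2) + (11 + z**2 + 6*z) = 2*z**2 + (11 + z**2 + 6*z) = 11 + 3*z**2 + 6*z)
t(19)*218 + (53 - 1*220) = (11 + 3*19**2 + 6*19)*218 + (53 - 1*220) = (11 + 3*361 + 114)*218 + (53 - 220) = (11 + 1083 + 114)*218 - 167 = 1208*218 - 167 = 263344 - 167 = 263177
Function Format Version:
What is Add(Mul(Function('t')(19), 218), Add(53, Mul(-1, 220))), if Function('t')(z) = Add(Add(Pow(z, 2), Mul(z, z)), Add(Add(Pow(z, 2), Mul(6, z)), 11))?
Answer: 263177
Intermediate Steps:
Function('t')(z) = Add(11, Mul(3, Pow(z, 2)), Mul(6, z)) (Function('t')(z) = Add(Add(Pow(z, 2), Pow(z, 2)), Add(11, Pow(z, 2), Mul(6, z))) = Add(Mul(2, Pow(z, 2)), Add(11, Pow(z, 2), Mul(6, z))) = Add(11, Mul(3, Pow(z, 2)), Mul(6, z)))
Add(Mul(Function('t')(19), 218), Add(53, Mul(-1, 220))) = Add(Mul(Add(11, Mul(3, Pow(19, 2)), Mul(6, 19)), 218), Add(53, Mul(-1, 220))) = Add(Mul(Add(11, Mul(3, 361), 114), 218), Add(53, -220)) = Add(Mul(Add(11, 1083, 114), 218), -167) = Add(Mul(1208, 218), -167) = Add(263344, -167) = 263177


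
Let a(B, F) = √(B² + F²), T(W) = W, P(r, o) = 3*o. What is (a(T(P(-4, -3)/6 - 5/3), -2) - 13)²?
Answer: (78 - √505)²/36 ≈ 85.648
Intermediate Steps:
(a(T(P(-4, -3)/6 - 5/3), -2) - 13)² = (√(((3*(-3))/6 - 5/3)² + (-2)²) - 13)² = (√((-9*⅙ - 5*⅓)² + 4) - 13)² = (√((-3/2 - 5/3)² + 4) - 13)² = (√((-19/6)² + 4) - 13)² = (√(361/36 + 4) - 13)² = (√(505/36) - 13)² = (√505/6 - 13)² = (-13 + √505/6)²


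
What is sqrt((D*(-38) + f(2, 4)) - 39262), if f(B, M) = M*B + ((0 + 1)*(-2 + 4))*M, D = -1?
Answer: 26*I*sqrt(58) ≈ 198.01*I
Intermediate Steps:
f(B, M) = 2*M + B*M (f(B, M) = B*M + (1*2)*M = B*M + 2*M = 2*M + B*M)
sqrt((D*(-38) + f(2, 4)) - 39262) = sqrt((-1*(-38) + 4*(2 + 2)) - 39262) = sqrt((38 + 4*4) - 39262) = sqrt((38 + 16) - 39262) = sqrt(54 - 39262) = sqrt(-39208) = 26*I*sqrt(58)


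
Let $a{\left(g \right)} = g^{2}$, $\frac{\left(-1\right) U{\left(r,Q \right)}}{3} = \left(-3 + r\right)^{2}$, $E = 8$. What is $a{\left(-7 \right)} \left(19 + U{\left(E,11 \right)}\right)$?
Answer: $-2744$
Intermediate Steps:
$U{\left(r,Q \right)} = - 3 \left(-3 + r\right)^{2}$
$a{\left(-7 \right)} \left(19 + U{\left(E,11 \right)}\right) = \left(-7\right)^{2} \left(19 - 3 \left(-3 + 8\right)^{2}\right) = 49 \left(19 - 3 \cdot 5^{2}\right) = 49 \left(19 - 75\right) = 49 \left(-56\right) = -2744$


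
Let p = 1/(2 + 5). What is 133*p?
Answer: 19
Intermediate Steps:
p = ⅐ (p = 1/7 = ⅐ ≈ 0.14286)
133*p = 133*(⅐) = 19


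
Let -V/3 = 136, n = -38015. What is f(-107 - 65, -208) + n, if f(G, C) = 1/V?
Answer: -15510121/408 ≈ -38015.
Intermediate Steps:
V = -408 (V = -3*136 = -408)
f(G, C) = -1/408 (f(G, C) = 1/(-408) = -1/408)
f(-107 - 65, -208) + n = -1/408 - 38015 = -15510121/408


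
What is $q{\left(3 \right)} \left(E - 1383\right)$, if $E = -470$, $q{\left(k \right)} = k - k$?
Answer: $0$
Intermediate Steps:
$q{\left(k \right)} = 0$
$q{\left(3 \right)} \left(E - 1383\right) = 0 \left(-470 - 1383\right) = 0 \left(-1853\right) = 0$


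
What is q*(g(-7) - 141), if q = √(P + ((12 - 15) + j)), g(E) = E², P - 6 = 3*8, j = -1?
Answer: -92*√26 ≈ -469.11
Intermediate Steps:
P = 30 (P = 6 + 3*8 = 6 + 24 = 30)
q = √26 (q = √(30 + ((12 - 15) - 1)) = √(30 + (-3 - 1)) = √(30 - 4) = √26 ≈ 5.0990)
q*(g(-7) - 141) = √26*((-7)² - 141) = √26*(49 - 141) = √26*(-92) = -92*√26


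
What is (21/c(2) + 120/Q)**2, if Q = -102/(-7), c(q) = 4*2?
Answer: 2181529/18496 ≈ 117.95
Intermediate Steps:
c(q) = 8
Q = 102/7 (Q = -102*(-1/7) = 102/7 ≈ 14.571)
(21/c(2) + 120/Q)**2 = (21/8 + 120/(102/7))**2 = (21*(1/8) + 120*(7/102))**2 = (21/8 + 140/17)**2 = (1477/136)**2 = 2181529/18496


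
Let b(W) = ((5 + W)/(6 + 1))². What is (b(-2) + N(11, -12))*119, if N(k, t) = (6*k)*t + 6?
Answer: -654585/7 ≈ -93512.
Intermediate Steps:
N(k, t) = 6 + 6*k*t (N(k, t) = 6*k*t + 6 = 6 + 6*k*t)
b(W) = (5/7 + W/7)² (b(W) = ((5 + W)/7)² = ((5 + W)*(⅐))² = (5/7 + W/7)²)
(b(-2) + N(11, -12))*119 = ((5 - 2)²/49 + (6 + 6*11*(-12)))*119 = ((1/49)*3² + (6 - 792))*119 = ((1/49)*9 - 786)*119 = (9/49 - 786)*119 = -38505/49*119 = -654585/7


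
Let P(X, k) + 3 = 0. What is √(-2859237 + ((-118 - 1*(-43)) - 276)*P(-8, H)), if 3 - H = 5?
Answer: 6*I*√79394 ≈ 1690.6*I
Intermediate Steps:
H = -2 (H = 3 - 1*5 = 3 - 5 = -2)
P(X, k) = -3 (P(X, k) = -3 + 0 = -3)
√(-2859237 + ((-118 - 1*(-43)) - 276)*P(-8, H)) = √(-2859237 + ((-118 - 1*(-43)) - 276)*(-3)) = √(-2859237 + ((-118 + 43) - 276)*(-3)) = √(-2859237 + (-75 - 276)*(-3)) = √(-2859237 - 351*(-3)) = √(-2859237 + 1053) = √(-2858184) = 6*I*√79394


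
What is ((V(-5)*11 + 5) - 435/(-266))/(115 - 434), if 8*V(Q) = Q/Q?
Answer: -8523/339416 ≈ -0.025111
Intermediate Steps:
V(Q) = ⅛ (V(Q) = (Q/Q)/8 = (⅛)*1 = ⅛)
((V(-5)*11 + 5) - 435/(-266))/(115 - 434) = (((⅛)*11 + 5) - 435/(-266))/(115 - 434) = ((11/8 + 5) - 435*(-1/266))/(-319) = (51/8 + 435/266)*(-1/319) = (8523/1064)*(-1/319) = -8523/339416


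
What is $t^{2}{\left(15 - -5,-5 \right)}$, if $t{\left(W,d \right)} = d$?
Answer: $25$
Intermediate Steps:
$t^{2}{\left(15 - -5,-5 \right)} = \left(-5\right)^{2} = 25$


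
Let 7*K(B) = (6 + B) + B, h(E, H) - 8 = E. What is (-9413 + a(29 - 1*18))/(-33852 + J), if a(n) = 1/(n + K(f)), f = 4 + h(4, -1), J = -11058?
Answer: 541244/2582325 ≈ 0.20960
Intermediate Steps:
h(E, H) = 8 + E
f = 16 (f = 4 + (8 + 4) = 4 + 12 = 16)
K(B) = 6/7 + 2*B/7 (K(B) = ((6 + B) + B)/7 = (6 + 2*B)/7 = 6/7 + 2*B/7)
a(n) = 1/(38/7 + n) (a(n) = 1/(n + (6/7 + (2/7)*16)) = 1/(n + (6/7 + 32/7)) = 1/(n + 38/7) = 1/(38/7 + n))
(-9413 + a(29 - 1*18))/(-33852 + J) = (-9413 + 7/(38 + 7*(29 - 1*18)))/(-33852 - 11058) = (-9413 + 7/(38 + 7*(29 - 18)))/(-44910) = (-9413 + 7/(38 + 7*11))*(-1/44910) = (-9413 + 7/(38 + 77))*(-1/44910) = (-9413 + 7/115)*(-1/44910) = -1082488/115*(-1/44910) = 541244/2582325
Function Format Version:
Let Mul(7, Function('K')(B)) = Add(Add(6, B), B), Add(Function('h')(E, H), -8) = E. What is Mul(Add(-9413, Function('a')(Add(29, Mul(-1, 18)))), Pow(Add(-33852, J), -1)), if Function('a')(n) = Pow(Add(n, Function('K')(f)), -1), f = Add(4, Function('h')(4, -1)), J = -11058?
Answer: Rational(541244, 2582325) ≈ 0.20960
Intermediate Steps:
Function('h')(E, H) = Add(8, E)
f = 16 (f = Add(4, Add(8, 4)) = Add(4, 12) = 16)
Function('K')(B) = Add(Rational(6, 7), Mul(Rational(2, 7), B)) (Function('K')(B) = Mul(Rational(1, 7), Add(Add(6, B), B)) = Mul(Rational(1, 7), Add(6, Mul(2, B))) = Add(Rational(6, 7), Mul(Rational(2, 7), B)))
Function('a')(n) = Pow(Add(Rational(38, 7), n), -1) (Function('a')(n) = Pow(Add(n, Add(Rational(6, 7), Mul(Rational(2, 7), 16))), -1) = Pow(Add(n, Add(Rational(6, 7), Rational(32, 7))), -1) = Pow(Add(n, Rational(38, 7)), -1) = Pow(Add(Rational(38, 7), n), -1))
Mul(Add(-9413, Function('a')(Add(29, Mul(-1, 18)))), Pow(Add(-33852, J), -1)) = Mul(Add(-9413, Mul(7, Pow(Add(38, Mul(7, Add(29, Mul(-1, 18)))), -1))), Pow(Add(-33852, -11058), -1)) = Mul(Add(-9413, Mul(7, Pow(Add(38, Mul(7, Add(29, -18))), -1))), Pow(-44910, -1)) = Mul(Add(-9413, Mul(7, Pow(Add(38, Mul(7, 11)), -1))), Rational(-1, 44910)) = Mul(Add(-9413, Mul(7, Pow(Add(38, 77), -1))), Rational(-1, 44910)) = Mul(Add(-9413, Mul(7, Pow(115, -1))), Rational(-1, 44910)) = Mul(Add(-9413, Mul(7, Rational(1, 115))), Rational(-1, 44910)) = Mul(Add(-9413, Rational(7, 115)), Rational(-1, 44910)) = Mul(Rational(-1082488, 115), Rational(-1, 44910)) = Rational(541244, 2582325)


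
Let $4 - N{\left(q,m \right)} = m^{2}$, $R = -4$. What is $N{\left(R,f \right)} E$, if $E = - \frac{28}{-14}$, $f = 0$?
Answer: $8$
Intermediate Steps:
$E = 2$ ($E = \left(-28\right) \left(- \frac{1}{14}\right) = 2$)
$N{\left(q,m \right)} = 4 - m^{2}$
$N{\left(R,f \right)} E = \left(4 - 0^{2}\right) 2 = \left(4 - 0\right) 2 = \left(4 + 0\right) 2 = 4 \cdot 2 = 8$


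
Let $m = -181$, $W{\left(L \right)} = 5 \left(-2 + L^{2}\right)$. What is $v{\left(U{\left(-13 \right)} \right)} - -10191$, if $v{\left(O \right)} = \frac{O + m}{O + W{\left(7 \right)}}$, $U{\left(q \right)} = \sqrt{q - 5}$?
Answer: $\frac{562938896}{55243} + \frac{1248 i \sqrt{2}}{55243} \approx 10190.0 + 0.031949 i$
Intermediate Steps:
$U{\left(q \right)} = \sqrt{-5 + q}$
$W{\left(L \right)} = -10 + 5 L^{2}$
$v{\left(O \right)} = \frac{-181 + O}{235 + O}$ ($v{\left(O \right)} = \frac{O - 181}{O - \left(10 - 5 \cdot 7^{2}\right)} = \frac{-181 + O}{O + \left(-10 + 5 \cdot 49\right)} = \frac{-181 + O}{O + \left(-10 + 245\right)} = \frac{-181 + O}{O + 235} = \frac{-181 + O}{235 + O}$)
$v{\left(U{\left(-13 \right)} \right)} - -10191 = \frac{-181 + \sqrt{-5 - 13}}{235 + \sqrt{-5 - 13}} - -10191 = \frac{-181 + \sqrt{-18}}{235 + \sqrt{-18}} + 10191 = \frac{-181 + 3 i \sqrt{2}}{235 + 3 i \sqrt{2}} + 10191 = 10191 + \frac{-181 + 3 i \sqrt{2}}{235 + 3 i \sqrt{2}}$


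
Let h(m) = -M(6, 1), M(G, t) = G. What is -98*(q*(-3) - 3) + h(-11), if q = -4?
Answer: -888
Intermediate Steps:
h(m) = -6 (h(m) = -1*6 = -6)
-98*(q*(-3) - 3) + h(-11) = -98*(-4*(-3) - 3) - 6 = -98*(12 - 3) - 6 = -98*9 - 6 = -882 - 6 = -888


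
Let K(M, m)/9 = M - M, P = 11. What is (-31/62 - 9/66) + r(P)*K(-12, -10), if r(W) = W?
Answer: -7/11 ≈ -0.63636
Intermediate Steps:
K(M, m) = 0 (K(M, m) = 9*(M - M) = 9*0 = 0)
(-31/62 - 9/66) + r(P)*K(-12, -10) = (-31/62 - 9/66) + 11*0 = (-31*1/62 - 9*1/66) + 0 = (-1/2 - 3/22) + 0 = -7/11 + 0 = -7/11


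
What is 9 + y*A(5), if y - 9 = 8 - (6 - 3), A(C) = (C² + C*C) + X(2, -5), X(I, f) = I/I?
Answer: 723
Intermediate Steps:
X(I, f) = 1
A(C) = 1 + 2*C² (A(C) = (C² + C*C) + 1 = (C² + C²) + 1 = 2*C² + 1 = 1 + 2*C²)
y = 14 (y = 9 + (8 - (6 - 3)) = 9 + (8 - 1*3) = 9 + (8 - 3) = 9 + 5 = 14)
9 + y*A(5) = 9 + 14*(1 + 2*5²) = 9 + 14*(1 + 2*25) = 9 + 14*(1 + 50) = 9 + 14*51 = 9 + 714 = 723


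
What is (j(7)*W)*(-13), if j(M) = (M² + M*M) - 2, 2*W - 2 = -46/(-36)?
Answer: -6136/3 ≈ -2045.3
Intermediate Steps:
W = 59/36 (W = 1 + (-46/(-36))/2 = 1 + (-46*(-1/36))/2 = 1 + (½)*(23/18) = 1 + 23/36 = 59/36 ≈ 1.6389)
j(M) = -2 + 2*M² (j(M) = (M² + M²) - 2 = 2*M² - 2 = -2 + 2*M²)
(j(7)*W)*(-13) = ((-2 + 2*7²)*(59/36))*(-13) = ((-2 + 2*49)*(59/36))*(-13) = ((-2 + 98)*(59/36))*(-13) = (96*(59/36))*(-13) = (472/3)*(-13) = -6136/3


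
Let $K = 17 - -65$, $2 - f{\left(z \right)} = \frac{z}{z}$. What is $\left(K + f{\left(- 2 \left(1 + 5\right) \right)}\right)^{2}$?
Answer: $6889$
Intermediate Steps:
$f{\left(z \right)} = 1$ ($f{\left(z \right)} = 2 - \frac{z}{z} = 2 - 1 = 1$)
$K = 82$ ($K = 17 + 65 = 82$)
$\left(K + f{\left(- 2 \left(1 + 5\right) \right)}\right)^{2} = \left(82 + 1\right)^{2} = 83^{2} = 6889$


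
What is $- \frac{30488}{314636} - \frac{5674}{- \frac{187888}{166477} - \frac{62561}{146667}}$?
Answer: $\frac{10897148462131688948}{2986834584066487} \approx 3648.4$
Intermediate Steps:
$- \frac{30488}{314636} - \frac{5674}{- \frac{187888}{166477} - \frac{62561}{146667}} = \left(-30488\right) \frac{1}{314636} - \frac{5674}{\left(-187888\right) \frac{1}{166477} - \frac{62561}{146667}} = - \frac{7622}{78659} - \frac{5674}{- \frac{187888}{166477} - \frac{62561}{146667}} = - \frac{7622}{78659} - \frac{5674}{- \frac{37971936893}{24416682159}} = - \frac{7622}{78659} - - \frac{138540254570166}{37971936893} = - \frac{7622}{78659} + \frac{138540254570166}{37971936893} = \frac{10897148462131688948}{2986834584066487}$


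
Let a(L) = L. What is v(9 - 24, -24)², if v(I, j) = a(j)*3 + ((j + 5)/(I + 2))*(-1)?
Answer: 912025/169 ≈ 5396.6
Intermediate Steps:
v(I, j) = 3*j - (5 + j)/(2 + I) (v(I, j) = j*3 + ((j + 5)/(I + 2))*(-1) = 3*j + ((5 + j)/(2 + I))*(-1) = 3*j - (5 + j)/(2 + I))
v(9 - 24, -24)² = ((-5 + 5*(-24) + 3*(9 - 24)*(-24))/(2 + (9 - 24)))² = ((-5 - 120 + 3*(-15)*(-24))/(2 - 15))² = ((-5 - 120 + 1080)/(-13))² = (-1/13*955)² = (-955/13)² = 912025/169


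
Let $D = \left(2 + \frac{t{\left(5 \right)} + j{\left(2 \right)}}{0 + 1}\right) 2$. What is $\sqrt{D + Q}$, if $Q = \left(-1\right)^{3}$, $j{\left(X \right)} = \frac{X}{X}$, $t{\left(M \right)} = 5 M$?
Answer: $\sqrt{55} \approx 7.4162$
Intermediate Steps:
$j{\left(X \right)} = 1$
$Q = -1$
$D = 56$ ($D = \left(2 + \frac{5 \cdot 5 + 1}{0 + 1}\right) 2 = \left(2 + \frac{25 + 1}{1}\right) 2 = \left(2 + 26 \cdot 1\right) 2 = \left(2 + 26\right) 2 = 28 \cdot 2 = 56$)
$\sqrt{D + Q} = \sqrt{56 - 1} = \sqrt{55}$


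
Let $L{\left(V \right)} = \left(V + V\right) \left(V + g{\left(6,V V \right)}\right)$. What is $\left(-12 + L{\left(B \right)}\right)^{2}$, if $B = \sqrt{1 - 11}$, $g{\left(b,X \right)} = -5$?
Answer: $24 + 640 i \sqrt{10} \approx 24.0 + 2023.9 i$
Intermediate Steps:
$B = i \sqrt{10}$ ($B = \sqrt{-10} = i \sqrt{10} \approx 3.1623 i$)
$L{\left(V \right)} = 2 V \left(-5 + V\right)$ ($L{\left(V \right)} = \left(V + V\right) \left(V - 5\right) = 2 V \left(-5 + V\right)$)
$\left(-12 + L{\left(B \right)}\right)^{2} = \left(-12 + 2 i \sqrt{10} \left(-5 + i \sqrt{10}\right)\right)^{2}$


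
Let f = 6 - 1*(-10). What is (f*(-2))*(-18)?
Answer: 576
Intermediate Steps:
f = 16 (f = 6 + 10 = 16)
(f*(-2))*(-18) = (16*(-2))*(-18) = -32*(-18) = 576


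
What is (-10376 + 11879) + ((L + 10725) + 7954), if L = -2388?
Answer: 17794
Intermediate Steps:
(-10376 + 11879) + ((L + 10725) + 7954) = (-10376 + 11879) + ((-2388 + 10725) + 7954) = 1503 + (8337 + 7954) = 1503 + 16291 = 17794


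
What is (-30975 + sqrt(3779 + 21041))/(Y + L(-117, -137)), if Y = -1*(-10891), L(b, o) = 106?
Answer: -4425/1571 + 2*sqrt(6205)/10997 ≈ -2.8024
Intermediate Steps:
Y = 10891
(-30975 + sqrt(3779 + 21041))/(Y + L(-117, -137)) = (-30975 + sqrt(3779 + 21041))/(10891 + 106) = (-30975 + sqrt(24820))/10997 = (-30975 + 2*sqrt(6205))*(1/10997) = -4425/1571 + 2*sqrt(6205)/10997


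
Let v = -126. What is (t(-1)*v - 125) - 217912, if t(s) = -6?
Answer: -217281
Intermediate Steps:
(t(-1)*v - 125) - 217912 = (-6*(-126) - 125) - 217912 = (756 - 125) - 217912 = 631 - 217912 = -217281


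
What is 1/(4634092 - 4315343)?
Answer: 1/318749 ≈ 3.1373e-6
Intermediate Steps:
1/(4634092 - 4315343) = 1/318749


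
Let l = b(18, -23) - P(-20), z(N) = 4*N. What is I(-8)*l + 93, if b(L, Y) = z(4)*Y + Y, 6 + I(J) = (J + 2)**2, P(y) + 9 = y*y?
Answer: -23367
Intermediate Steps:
P(y) = -9 + y**2 (P(y) = -9 + y*y = -9 + y**2)
I(J) = -6 + (2 + J)**2 (I(J) = -6 + (J + 2)**2 = -6 + (2 + J)**2)
b(L, Y) = 17*Y (b(L, Y) = (4*4)*Y + Y = 16*Y + Y = 17*Y)
l = -782 (l = 17*(-23) - (-9 + (-20)**2) = -391 - (-9 + 400) = -391 - 1*391 = -391 - 391 = -782)
I(-8)*l + 93 = (-6 + (2 - 8)**2)*(-782) + 93 = (-6 + (-6)**2)*(-782) + 93 = (-6 + 36)*(-782) + 93 = 30*(-782) + 93 = -23460 + 93 = -23367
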